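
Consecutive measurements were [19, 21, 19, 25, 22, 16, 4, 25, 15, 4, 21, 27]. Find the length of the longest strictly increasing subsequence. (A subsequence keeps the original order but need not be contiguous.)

5

Track the smallest tail for each achievable length (strict):
19 → extends → [19]
21 → extends → [19, 21]
19 → already a tail → [19, 21]
25 → extends → [19, 21, 25]
22 → replaces 25 → [19, 21, 22]
16 → replaces 19 → [16, 21, 22]
4 → replaces 16 → [4, 21, 22]
25 → extends → [4, 21, 22, 25]
15 → replaces 21 → [4, 15, 22, 25]
4 → already a tail → [4, 15, 22, 25]
21 → replaces 22 → [4, 15, 21, 25]
27 → extends → [4, 15, 21, 25, 27]
Five tails, so the longest strictly increasing subsequence has length 5 (e.g. 19, 21, 22, 25, 27).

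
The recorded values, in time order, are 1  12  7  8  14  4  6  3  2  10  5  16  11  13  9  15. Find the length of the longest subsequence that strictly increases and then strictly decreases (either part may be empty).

7

inc[i] = longest strictly increasing subsequence ending at i; dec[i] = longest strictly decreasing subsequence starting at i:
i:      1  2  3  4  5  6  7  8  9 10 11 12 13 14 15 16
a[i]:   1 12  7  8 14  4  6  3  2 10  5 16 11 13  9 15
inc:    1  2  2  3  4  2  3  2  2  4  3  5  5  6  4  7
dec:    1  5  4  4  4  3  3  2  1  2  1  3  2  2  1  1
Best peak at i=5 (value 14): inc=4, dec=4, length 4+4−1 = 7.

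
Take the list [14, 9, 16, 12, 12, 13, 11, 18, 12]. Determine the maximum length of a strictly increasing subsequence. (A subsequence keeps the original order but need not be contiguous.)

4

Track the smallest tail for each achievable length (strict):
14 → extends → [14]
9 → replaces 14 → [9]
16 → extends → [9, 16]
12 → replaces 16 → [9, 12]
12 → already a tail → [9, 12]
13 → extends → [9, 12, 13]
11 → replaces 12 → [9, 11, 13]
18 → extends → [9, 11, 13, 18]
12 → replaces 13 → [9, 11, 12, 18]
Four tails, so the longest strictly increasing subsequence has length 4 (e.g. 9, 12, 13, 18).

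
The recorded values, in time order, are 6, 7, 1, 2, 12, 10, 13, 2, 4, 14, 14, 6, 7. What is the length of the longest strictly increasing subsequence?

5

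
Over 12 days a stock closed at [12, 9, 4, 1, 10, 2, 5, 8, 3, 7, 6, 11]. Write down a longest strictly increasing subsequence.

1, 2, 5, 8, 11

Patience tails give the LIS length; then backtrack through the dp parents:
12 → extends → [12]
9 → replaces 12 → [9]
4 → replaces 9 → [4]
1 → replaces 4 → [1]
10 → extends → [1, 10]
2 → replaces 10 → [1, 2]
5 → extends → [1, 2, 5]
8 → extends → [1, 2, 5, 8]
3 → replaces 5 → [1, 2, 3, 8]
7 → replaces 8 → [1, 2, 3, 7]
6 → replaces 7 → [1, 2, 3, 6]
11 → extends → [1, 2, 3, 6, 11]
Length 5; one witness is 1, 2, 5, 8, 11.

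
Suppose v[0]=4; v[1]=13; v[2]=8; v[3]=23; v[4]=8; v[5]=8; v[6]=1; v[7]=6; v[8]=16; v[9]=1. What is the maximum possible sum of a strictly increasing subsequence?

40

Let S[i] be the best sum of a strictly increasing subsequence ending at i:
i:      0  1  2  3  4  5  6  7  8  9
v[i]:   4 13  8 23  8  8  1  6 16  1
S:      4 17 12 40 12 12  1 10 33  1
Maximum is 40 (e.g. 4 + 13 + 23).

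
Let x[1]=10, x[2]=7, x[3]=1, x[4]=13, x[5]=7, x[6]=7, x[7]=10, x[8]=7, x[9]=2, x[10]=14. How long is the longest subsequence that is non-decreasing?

5

Let dp[i] be the length of the longest such subsequence ending at index i:
i:      1  2  3  4  5  6  7  8  9 10
x[i]:  10  7  1 13  7  7 10  7  2 14
dp:     1  1  1  2  2  3  4  4  2  5
Maximum dp value is 5.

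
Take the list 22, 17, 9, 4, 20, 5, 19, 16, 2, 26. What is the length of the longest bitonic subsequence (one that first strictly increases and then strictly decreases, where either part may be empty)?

5

inc[i] = longest strictly increasing subsequence ending at i; dec[i] = longest strictly decreasing subsequence starting at i:
i:      1  2  3  4  5  6  7  8  9 10
a[i]:  22 17  9  4 20  5 19 16  2 26
inc:    1  1  1  1  2  2  3  3  1  4
dec:    5  4  3  2  4  2  3  2  1  1
Best peak at i=1 (value 22): inc=1, dec=5, length 1+5−1 = 5.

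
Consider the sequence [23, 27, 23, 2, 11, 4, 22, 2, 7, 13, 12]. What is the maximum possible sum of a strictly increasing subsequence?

Let S[i] be the best sum of a strictly increasing subsequence ending at i:
i:      1  2  3  4  5  6  7  8  9 10 11
a[i]:  23 27 23  2 11  4 22  2  7 13 12
S:     23 50 23  2 13  6 35  2 13 26 25
Maximum is 50 (e.g. 23 + 27).

50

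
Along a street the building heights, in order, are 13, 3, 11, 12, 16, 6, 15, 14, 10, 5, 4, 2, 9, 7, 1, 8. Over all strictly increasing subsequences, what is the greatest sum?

Let S[i] be the best sum of a strictly increasing subsequence ending at i:
i:      1  2  3  4  5  6  7  8  9 10 11 12 13 14 15 16
a[i]:  13  3 11 12 16  6 15 14 10  5  4  2  9  7  1  8
S:     13  3 14 26 42  9 41 40 19  8  7  2 18 16  1 24
Maximum is 42 (e.g. 3 + 11 + 12 + 16).

42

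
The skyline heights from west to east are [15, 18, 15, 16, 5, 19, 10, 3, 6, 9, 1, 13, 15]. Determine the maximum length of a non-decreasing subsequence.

5

Track the smallest tail for each achievable length (allowing ties):
15 → extends → [15]
18 → extends → [15, 18]
15 → replaces 18 → [15, 15]
16 → extends → [15, 15, 16]
5 → replaces 15 → [5, 15, 16]
19 → extends → [5, 15, 16, 19]
10 → replaces 15 → [5, 10, 16, 19]
3 → replaces 5 → [3, 10, 16, 19]
6 → replaces 10 → [3, 6, 16, 19]
9 → replaces 16 → [3, 6, 9, 19]
1 → replaces 3 → [1, 6, 9, 19]
13 → replaces 19 → [1, 6, 9, 13]
15 → extends → [1, 6, 9, 13, 15]
Five tails, so the longest non-decreasing subsequence has length 5 (e.g. 5, 6, 9, 13, 15).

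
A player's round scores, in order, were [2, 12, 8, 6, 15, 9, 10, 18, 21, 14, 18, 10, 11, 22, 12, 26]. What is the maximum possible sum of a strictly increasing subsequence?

116

Let S[i] be the best sum of a strictly increasing subsequence ending at i:
i:       1   2   3   4   5   6   7   8   9  10  11  12  13  14  15  16
a[i]:    2  12   8   6  15   9  10  18  21  14  18  10  11  22  12  26
S:       2  14  10   8  29  19  29  47  68  43  61  29  40  90  52 116
Maximum is 116 (e.g. 2 + 8 + 9 + 10 + 18 + 21 + 22 + 26).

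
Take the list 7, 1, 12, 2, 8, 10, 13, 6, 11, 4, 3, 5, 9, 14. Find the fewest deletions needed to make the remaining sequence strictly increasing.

Fewest deletions = n − (longest strictly increasing subsequence).
i:      1  2  3  4  5  6  7  8  9 10 11 12 13 14
a[i]:   7  1 12  2  8 10 13  6 11  4  3  5  9 14
dp:     1  1  2  2  3  4  5  3  5  3  3  4  5  6
max dp = 6, so deletions = 14 − 6 = 8.

8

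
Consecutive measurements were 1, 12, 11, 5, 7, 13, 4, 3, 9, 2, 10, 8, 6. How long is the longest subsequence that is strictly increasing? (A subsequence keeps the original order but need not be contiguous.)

5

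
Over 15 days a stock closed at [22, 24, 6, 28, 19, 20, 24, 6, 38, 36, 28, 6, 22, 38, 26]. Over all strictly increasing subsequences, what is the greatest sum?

148

Let S[i] be the best sum of a strictly increasing subsequence ending at i:
i:       1   2   3   4   5   6   7   8   9  10  11  12  13  14  15
a[i]:   22  24   6  28  19  20  24   6  38  36  28   6  22  38  26
S:      22  46   6  74  25  45  69   6 112 110  97   6  67 148  95
Maximum is 148 (e.g. 22 + 24 + 28 + 36 + 38).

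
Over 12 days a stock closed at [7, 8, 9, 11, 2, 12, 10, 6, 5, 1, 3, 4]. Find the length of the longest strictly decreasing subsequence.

Let dp[i] be the longest strictly decreasing subsequence ending at i:
i:      1  2  3  4  5  6  7  8  9 10 11 12
a[i]:   7  8  9 11  2 12 10  6  5  1  3  4
dp:     1  1  1  1  2  1  2  3  4  5  5  5
Maximum is 5.

5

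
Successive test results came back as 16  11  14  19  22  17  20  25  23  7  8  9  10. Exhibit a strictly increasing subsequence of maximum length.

Patience tails give the LIS length; then backtrack through the dp parents:
16 → extends → [16]
11 → replaces 16 → [11]
14 → extends → [11, 14]
19 → extends → [11, 14, 19]
22 → extends → [11, 14, 19, 22]
17 → replaces 19 → [11, 14, 17, 22]
20 → replaces 22 → [11, 14, 17, 20]
25 → extends → [11, 14, 17, 20, 25]
23 → replaces 25 → [11, 14, 17, 20, 23]
7 → replaces 11 → [7, 14, 17, 20, 23]
8 → replaces 14 → [7, 8, 17, 20, 23]
9 → replaces 17 → [7, 8, 9, 20, 23]
10 → replaces 20 → [7, 8, 9, 10, 23]
Length 5; one witness is 11, 14, 19, 22, 25.

11, 14, 19, 22, 25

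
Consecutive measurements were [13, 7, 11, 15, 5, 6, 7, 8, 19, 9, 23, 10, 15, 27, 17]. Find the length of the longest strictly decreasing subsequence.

Negate each value so 'decreasing' becomes 'increasing', then run patience tails on the negated sequence:
-13 → extends → [-13]
-7 → extends → [-13, -7]
-11 → replaces -7 → [-13, -11]
-15 → replaces -13 → [-15, -11]
-5 → extends → [-15, -11, -5]
-6 → replaces -5 → [-15, -11, -6]
-7 → replaces -6 → [-15, -11, -7]
-8 → replaces -7 → [-15, -11, -8]
-19 → replaces -15 → [-19, -11, -8]
-9 → replaces -8 → [-19, -11, -9]
-23 → replaces -19 → [-23, -11, -9]
-10 → replaces -9 → [-23, -11, -10]
-15 → replaces -11 → [-23, -15, -10]
-27 → replaces -23 → [-27, -15, -10]
-17 → replaces -15 → [-27, -17, -10]
Three tails, so the longest strictly decreasing subsequence of the original has length 3.

3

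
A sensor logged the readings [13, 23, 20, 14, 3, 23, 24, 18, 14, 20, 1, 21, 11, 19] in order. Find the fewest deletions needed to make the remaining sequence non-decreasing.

9

Fewest deletions = n − (longest non-decreasing subsequence).
Patience tails:
13 → extends → [13]
23 → extends → [13, 23]
20 → replaces 23 → [13, 20]
14 → replaces 20 → [13, 14]
3 → replaces 13 → [3, 14]
23 → extends → [3, 14, 23]
24 → extends → [3, 14, 23, 24]
18 → replaces 23 → [3, 14, 18, 24]
14 → replaces 18 → [3, 14, 14, 24]
20 → replaces 24 → [3, 14, 14, 20]
1 → replaces 3 → [1, 14, 14, 20]
21 → extends → [1, 14, 14, 20, 21]
11 → replaces 14 → [1, 11, 14, 20, 21]
19 → replaces 20 → [1, 11, 14, 19, 21]
Longest non-decreasing subsequence has length 5, so deletions = 14 − 5 = 9.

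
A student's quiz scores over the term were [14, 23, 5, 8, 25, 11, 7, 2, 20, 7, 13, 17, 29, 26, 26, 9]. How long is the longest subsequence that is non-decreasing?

7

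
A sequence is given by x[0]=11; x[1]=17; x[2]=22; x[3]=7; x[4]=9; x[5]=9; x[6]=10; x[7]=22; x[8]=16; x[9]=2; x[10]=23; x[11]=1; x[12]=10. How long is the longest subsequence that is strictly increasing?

Let dp[i] be the length of the longest such subsequence ending at index i:
i:      0  1  2  3  4  5  6  7  8  9 10 11 12
x[i]:  11 17 22  7  9  9 10 22 16  2 23  1 10
dp:     1  2  3  1  2  2  3  4  4  1  5  1  3
Maximum dp value is 5.

5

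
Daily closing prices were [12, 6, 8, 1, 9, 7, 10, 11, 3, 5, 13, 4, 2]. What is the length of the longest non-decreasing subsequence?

Let dp[i] be the length of the longest such subsequence ending at index i:
i:      1  2  3  4  5  6  7  8  9 10 11 12 13
a[i]:  12  6  8  1  9  7 10 11  3  5 13  4  2
dp:     1  1  2  1  3  2  4  5  2  3  6  3  2
Maximum dp value is 6.

6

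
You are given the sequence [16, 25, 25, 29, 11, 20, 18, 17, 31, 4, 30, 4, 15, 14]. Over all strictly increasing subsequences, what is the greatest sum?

Let S[i] be the best sum of a strictly increasing subsequence ending at i:
i:       1   2   3   4   5   6   7   8   9  10  11  12  13  14
a[i]:   16  25  25  29  11  20  18  17  31   4  30   4  15  14
S:      16  41  41  70  11  36  34  33 101   4 100   4  26  25
Maximum is 101 (e.g. 16 + 25 + 29 + 31).

101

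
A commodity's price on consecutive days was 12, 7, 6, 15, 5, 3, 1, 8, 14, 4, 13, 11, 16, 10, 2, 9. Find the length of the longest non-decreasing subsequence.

4

Track the smallest tail for each achievable length (allowing ties):
12 → extends → [12]
7 → replaces 12 → [7]
6 → replaces 7 → [6]
15 → extends → [6, 15]
5 → replaces 6 → [5, 15]
3 → replaces 5 → [3, 15]
1 → replaces 3 → [1, 15]
8 → replaces 15 → [1, 8]
14 → extends → [1, 8, 14]
4 → replaces 8 → [1, 4, 14]
13 → replaces 14 → [1, 4, 13]
11 → replaces 13 → [1, 4, 11]
16 → extends → [1, 4, 11, 16]
10 → replaces 11 → [1, 4, 10, 16]
2 → replaces 4 → [1, 2, 10, 16]
9 → replaces 10 → [1, 2, 9, 16]
Four tails, so the longest non-decreasing subsequence has length 4 (e.g. 7, 8, 14, 16).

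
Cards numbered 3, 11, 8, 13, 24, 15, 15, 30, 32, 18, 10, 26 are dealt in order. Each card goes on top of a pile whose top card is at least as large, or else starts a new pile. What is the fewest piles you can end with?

Place each on the leftmost legal pile:
3 → new pile 1 (tops now [3])
11 → new pile 2 (tops now [3, 11])
8 → pile 2 (tops now [3, 8])
13 → new pile 3 (tops now [3, 8, 13])
24 → new pile 4 (tops now [3, 8, 13, 24])
15 → pile 4 (tops now [3, 8, 13, 15])
15 → pile 4 (tops now [3, 8, 13, 15])
30 → new pile 5 (tops now [3, 8, 13, 15, 30])
32 → new pile 6 (tops now [3, 8, 13, 15, 30, 32])
18 → pile 5 (tops now [3, 8, 13, 15, 18, 32])
10 → pile 3 (tops now [3, 8, 10, 15, 18, 32])
26 → pile 6 (tops now [3, 8, 10, 15, 18, 26])
Six piles.

6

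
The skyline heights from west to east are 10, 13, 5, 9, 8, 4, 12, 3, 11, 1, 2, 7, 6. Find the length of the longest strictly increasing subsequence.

3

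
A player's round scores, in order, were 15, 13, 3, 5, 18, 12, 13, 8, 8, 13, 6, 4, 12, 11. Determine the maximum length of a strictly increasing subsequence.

Track the smallest tail for each achievable length (strict):
15 → extends → [15]
13 → replaces 15 → [13]
3 → replaces 13 → [3]
5 → extends → [3, 5]
18 → extends → [3, 5, 18]
12 → replaces 18 → [3, 5, 12]
13 → extends → [3, 5, 12, 13]
8 → replaces 12 → [3, 5, 8, 13]
8 → already a tail → [3, 5, 8, 13]
13 → already a tail → [3, 5, 8, 13]
6 → replaces 8 → [3, 5, 6, 13]
4 → replaces 5 → [3, 4, 6, 13]
12 → replaces 13 → [3, 4, 6, 12]
11 → replaces 12 → [3, 4, 6, 11]
Four tails, so the longest strictly increasing subsequence has length 4 (e.g. 3, 5, 12, 13).

4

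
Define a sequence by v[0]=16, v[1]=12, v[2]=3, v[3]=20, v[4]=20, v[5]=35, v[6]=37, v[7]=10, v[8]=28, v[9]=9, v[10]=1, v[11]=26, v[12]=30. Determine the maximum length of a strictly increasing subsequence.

Let dp[i] be the length of the longest such subsequence ending at index i:
i:      0  1  2  3  4  5  6  7  8  9 10 11 12
v[i]:  16 12  3 20 20 35 37 10 28  9  1 26 30
dp:     1  1  1  2  2  3  4  2  3  2  1  3  4
Maximum dp value is 4.

4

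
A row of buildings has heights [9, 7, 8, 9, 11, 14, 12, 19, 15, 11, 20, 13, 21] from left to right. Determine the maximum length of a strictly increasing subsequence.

Track the smallest tail for each achievable length (strict):
9 → extends → [9]
7 → replaces 9 → [7]
8 → extends → [7, 8]
9 → extends → [7, 8, 9]
11 → extends → [7, 8, 9, 11]
14 → extends → [7, 8, 9, 11, 14]
12 → replaces 14 → [7, 8, 9, 11, 12]
19 → extends → [7, 8, 9, 11, 12, 19]
15 → replaces 19 → [7, 8, 9, 11, 12, 15]
11 → already a tail → [7, 8, 9, 11, 12, 15]
20 → extends → [7, 8, 9, 11, 12, 15, 20]
13 → replaces 15 → [7, 8, 9, 11, 12, 13, 20]
21 → extends → [7, 8, 9, 11, 12, 13, 20, 21]
Eight tails, so the longest strictly increasing subsequence has length 8 (e.g. 7, 8, 9, 11, 14, 19, 20, 21).

8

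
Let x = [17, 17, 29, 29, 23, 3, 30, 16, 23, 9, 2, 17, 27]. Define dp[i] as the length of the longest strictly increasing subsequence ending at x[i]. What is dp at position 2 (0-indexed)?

2

dp[i] = 1 + max{dp[j] : j<i, x[j]<x[i]} (or 1 if no such j):
i:      0  1  2  3  4  5  6  7  8  9 10 11 12
x[i]:  17 17 29 29 23  3 30 16 23  9  2 17 27
dp:     1  1  2  2  2  1  3  2  3  2  1  3  4
At index 2 the value is 2.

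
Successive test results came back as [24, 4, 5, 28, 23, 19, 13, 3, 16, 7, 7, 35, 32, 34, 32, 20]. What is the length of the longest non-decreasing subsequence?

Track the smallest tail for each achievable length (allowing ties):
24 → extends → [24]
4 → replaces 24 → [4]
5 → extends → [4, 5]
28 → extends → [4, 5, 28]
23 → replaces 28 → [4, 5, 23]
19 → replaces 23 → [4, 5, 19]
13 → replaces 19 → [4, 5, 13]
3 → replaces 4 → [3, 5, 13]
16 → extends → [3, 5, 13, 16]
7 → replaces 13 → [3, 5, 7, 16]
7 → replaces 16 → [3, 5, 7, 7]
35 → extends → [3, 5, 7, 7, 35]
32 → replaces 35 → [3, 5, 7, 7, 32]
34 → extends → [3, 5, 7, 7, 32, 34]
32 → replaces 34 → [3, 5, 7, 7, 32, 32]
20 → replaces 32 → [3, 5, 7, 7, 20, 32]
Six tails, so the longest non-decreasing subsequence has length 6 (e.g. 4, 5, 13, 16, 32, 34).

6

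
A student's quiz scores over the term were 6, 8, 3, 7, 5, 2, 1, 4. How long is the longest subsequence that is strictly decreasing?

Negate each value so 'decreasing' becomes 'increasing', then run patience tails on the negated sequence:
-6 → extends → [-6]
-8 → replaces -6 → [-8]
-3 → extends → [-8, -3]
-7 → replaces -3 → [-8, -7]
-5 → extends → [-8, -7, -5]
-2 → extends → [-8, -7, -5, -2]
-1 → extends → [-8, -7, -5, -2, -1]
-4 → replaces -2 → [-8, -7, -5, -4, -1]
Five tails, so the longest strictly decreasing subsequence of the original has length 5.

5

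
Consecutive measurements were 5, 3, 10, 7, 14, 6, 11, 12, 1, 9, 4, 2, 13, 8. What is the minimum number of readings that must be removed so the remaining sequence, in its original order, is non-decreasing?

Fewest deletions = n − (longest non-decreasing subsequence).
i:      1  2  3  4  5  6  7  8  9 10 11 12 13 14
a[i]:   5  3 10  7 14  6 11 12  1  9  4  2 13  8
dp:     1  1  2  2  3  2  3  4  1  3  2  2  5  3
max dp = 5, so deletions = 14 − 5 = 9.

9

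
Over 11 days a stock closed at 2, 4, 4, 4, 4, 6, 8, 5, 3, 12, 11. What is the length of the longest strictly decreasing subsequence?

Negate each value so 'decreasing' becomes 'increasing', then run patience tails on the negated sequence:
-2 → extends → [-2]
-4 → replaces -2 → [-4]
-4 → already a tail → [-4]
-4 → already a tail → [-4]
-4 → already a tail → [-4]
-6 → replaces -4 → [-6]
-8 → replaces -6 → [-8]
-5 → extends → [-8, -5]
-3 → extends → [-8, -5, -3]
-12 → replaces -8 → [-12, -5, -3]
-11 → replaces -5 → [-12, -11, -3]
Three tails, so the longest strictly decreasing subsequence of the original has length 3.

3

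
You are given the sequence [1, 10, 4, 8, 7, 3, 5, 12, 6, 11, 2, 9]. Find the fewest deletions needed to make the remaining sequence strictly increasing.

7

Fewest deletions = n − (longest strictly increasing subsequence).
i:      1  2  3  4  5  6  7  8  9 10 11 12
a[i]:   1 10  4  8  7  3  5 12  6 11  2  9
dp:     1  2  2  3  3  2  3  4  4  5  2  5
max dp = 5, so deletions = 12 − 5 = 7.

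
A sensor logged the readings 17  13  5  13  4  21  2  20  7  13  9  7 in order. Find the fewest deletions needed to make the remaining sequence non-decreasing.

Fewest deletions = n − (longest non-decreasing subsequence).
i:      1  2  3  4  5  6  7  8  9 10 11 12
a[i]:  17 13  5 13  4 21  2 20  7 13  9  7
dp:     1  1  1  2  1  3  1  3  2  3  3  3
max dp = 3, so deletions = 12 − 3 = 9.

9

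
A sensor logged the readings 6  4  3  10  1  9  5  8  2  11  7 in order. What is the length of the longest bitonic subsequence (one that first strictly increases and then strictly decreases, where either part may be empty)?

5

inc[i] = longest strictly increasing subsequence ending at i; dec[i] = longest strictly decreasing subsequence starting at i:
i:      1  2  3  4  5  6  7  8  9 10 11
a[i]:   6  4  3 10  1  9  5  8  2 11  7
inc:    1  1  1  2  1  2  2  3  2  4  3
dec:    4  3  2  4  1  3  2  2  1  2  1
Best peak at i=4 (value 10): inc=2, dec=4, length 2+4−1 = 5.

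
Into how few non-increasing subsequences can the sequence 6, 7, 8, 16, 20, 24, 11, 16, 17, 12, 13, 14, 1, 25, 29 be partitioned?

Place each on the leftmost legal pile:
6 → new pile 1 (tops now [6])
7 → new pile 2 (tops now [6, 7])
8 → new pile 3 (tops now [6, 7, 8])
16 → new pile 4 (tops now [6, 7, 8, 16])
20 → new pile 5 (tops now [6, 7, 8, 16, 20])
24 → new pile 6 (tops now [6, 7, 8, 16, 20, 24])
11 → pile 4 (tops now [6, 7, 8, 11, 20, 24])
16 → pile 5 (tops now [6, 7, 8, 11, 16, 24])
17 → pile 6 (tops now [6, 7, 8, 11, 16, 17])
12 → pile 5 (tops now [6, 7, 8, 11, 12, 17])
13 → pile 6 (tops now [6, 7, 8, 11, 12, 13])
14 → new pile 7 (tops now [6, 7, 8, 11, 12, 13, 14])
1 → pile 1 (tops now [1, 7, 8, 11, 12, 13, 14])
25 → new pile 8 (tops now [1, 7, 8, 11, 12, 13, 14, 25])
29 → new pile 9 (tops now [1, 7, 8, 11, 12, 13, 14, 25, 29])
Nine piles.

9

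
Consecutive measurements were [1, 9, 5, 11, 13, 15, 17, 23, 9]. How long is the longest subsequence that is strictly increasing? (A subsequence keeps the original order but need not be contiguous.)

7

Let dp[i] be the length of the longest such subsequence ending at index i:
i:      1  2  3  4  5  6  7  8  9
a[i]:   1  9  5 11 13 15 17 23  9
dp:     1  2  2  3  4  5  6  7  3
Maximum dp value is 7.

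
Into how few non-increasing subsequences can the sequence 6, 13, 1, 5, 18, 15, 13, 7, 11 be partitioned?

4

The minimum number of non-increasing subsequences covering a sequence equals the length of its longest strictly increasing subsequence.
LIS length is 4 (e.g. 1, 5, 7, 11), so 4 piles are needed.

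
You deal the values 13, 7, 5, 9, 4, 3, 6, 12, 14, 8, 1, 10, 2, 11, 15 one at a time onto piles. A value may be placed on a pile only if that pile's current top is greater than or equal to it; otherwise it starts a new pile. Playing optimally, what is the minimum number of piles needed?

The minimum number of non-increasing subsequences covering a sequence equals the length of its longest strictly increasing subsequence.
LIS length is 6 (e.g. 5, 6, 8, 10, 11, 15), so 6 piles are needed.

6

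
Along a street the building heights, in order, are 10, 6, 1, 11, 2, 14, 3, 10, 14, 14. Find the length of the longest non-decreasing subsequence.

6

Track the smallest tail for each achievable length (allowing ties):
10 → extends → [10]
6 → replaces 10 → [6]
1 → replaces 6 → [1]
11 → extends → [1, 11]
2 → replaces 11 → [1, 2]
14 → extends → [1, 2, 14]
3 → replaces 14 → [1, 2, 3]
10 → extends → [1, 2, 3, 10]
14 → extends → [1, 2, 3, 10, 14]
14 → extends → [1, 2, 3, 10, 14, 14]
Six tails, so the longest non-decreasing subsequence has length 6 (e.g. 1, 2, 3, 10, 14, 14).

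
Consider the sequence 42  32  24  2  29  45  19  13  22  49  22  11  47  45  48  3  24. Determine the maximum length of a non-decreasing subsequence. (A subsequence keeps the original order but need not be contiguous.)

6

Let dp[i] be the length of the longest such subsequence ending at index i:
i:      1  2  3  4  5  6  7  8  9 10 11 12 13 14 15 16 17
a[i]:  42 32 24  2 29 45 19 13 22 49 22 11 47 45 48  3 24
dp:     1  1  1  1  2  3  2  2  3  4  4  2  5  5  6  2  5
Maximum dp value is 6.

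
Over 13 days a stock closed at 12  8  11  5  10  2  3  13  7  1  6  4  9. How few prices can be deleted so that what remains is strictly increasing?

Fewest deletions = n − (longest strictly increasing subsequence).
i:      1  2  3  4  5  6  7  8  9 10 11 12 13
a[i]:  12  8 11  5 10  2  3 13  7  1  6  4  9
dp:     1  1  2  1  2  1  2  3  3  1  3  3  4
max dp = 4, so deletions = 13 − 4 = 9.

9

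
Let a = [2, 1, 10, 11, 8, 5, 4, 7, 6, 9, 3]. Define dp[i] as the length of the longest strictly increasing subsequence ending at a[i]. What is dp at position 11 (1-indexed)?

dp[i] = 1 + max{dp[j] : j<i, a[j]<a[i]} (or 1 if no such j):
i:      1  2  3  4  5  6  7  8  9 10 11
a[i]:   2  1 10 11  8  5  4  7  6  9  3
dp:     1  1  2  3  2  2  2  3  3  4  2
At index 11 the value is 2.

2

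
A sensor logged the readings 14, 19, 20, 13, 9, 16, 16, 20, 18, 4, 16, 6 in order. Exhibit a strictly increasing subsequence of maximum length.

14, 19, 20

Patience tails give the LIS length; then backtrack through the dp parents:
14 → extends → [14]
19 → extends → [14, 19]
20 → extends → [14, 19, 20]
13 → replaces 14 → [13, 19, 20]
9 → replaces 13 → [9, 19, 20]
16 → replaces 19 → [9, 16, 20]
16 → already a tail → [9, 16, 20]
20 → already a tail → [9, 16, 20]
18 → replaces 20 → [9, 16, 18]
4 → replaces 9 → [4, 16, 18]
16 → already a tail → [4, 16, 18]
6 → replaces 16 → [4, 6, 18]
Length 3; one witness is 14, 19, 20.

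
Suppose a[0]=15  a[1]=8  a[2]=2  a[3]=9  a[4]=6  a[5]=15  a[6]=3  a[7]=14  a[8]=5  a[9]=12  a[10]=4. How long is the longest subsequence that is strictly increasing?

Let dp[i] be the length of the longest such subsequence ending at index i:
i:      0  1  2  3  4  5  6  7  8  9 10
a[i]:  15  8  2  9  6 15  3 14  5 12  4
dp:     1  1  1  2  2  3  2  3  3  4  3
Maximum dp value is 4.

4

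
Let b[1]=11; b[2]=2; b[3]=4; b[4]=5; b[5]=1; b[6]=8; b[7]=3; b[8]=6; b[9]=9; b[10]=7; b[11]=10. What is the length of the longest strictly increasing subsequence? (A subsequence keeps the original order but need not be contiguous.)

6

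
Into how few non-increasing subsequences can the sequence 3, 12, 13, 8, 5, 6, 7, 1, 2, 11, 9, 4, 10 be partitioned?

6

The minimum number of non-increasing subsequences covering a sequence equals the length of its longest strictly increasing subsequence.
LIS length is 6 (e.g. 3, 5, 6, 7, 9, 10), so 6 piles are needed.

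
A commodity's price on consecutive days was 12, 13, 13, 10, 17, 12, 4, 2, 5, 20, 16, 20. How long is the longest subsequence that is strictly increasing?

4

Track the smallest tail for each achievable length (strict):
12 → extends → [12]
13 → extends → [12, 13]
13 → already a tail → [12, 13]
10 → replaces 12 → [10, 13]
17 → extends → [10, 13, 17]
12 → replaces 13 → [10, 12, 17]
4 → replaces 10 → [4, 12, 17]
2 → replaces 4 → [2, 12, 17]
5 → replaces 12 → [2, 5, 17]
20 → extends → [2, 5, 17, 20]
16 → replaces 17 → [2, 5, 16, 20]
20 → already a tail → [2, 5, 16, 20]
Four tails, so the longest strictly increasing subsequence has length 4 (e.g. 12, 13, 17, 20).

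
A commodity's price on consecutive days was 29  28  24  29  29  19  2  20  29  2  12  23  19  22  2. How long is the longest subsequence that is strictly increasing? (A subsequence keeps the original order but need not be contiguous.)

4

Let dp[i] be the length of the longest such subsequence ending at index i:
i:      1  2  3  4  5  6  7  8  9 10 11 12 13 14 15
a[i]:  29 28 24 29 29 19  2 20 29  2 12 23 19 22  2
dp:     1  1  1  2  2  1  1  2  3  1  2  3  3  4  1
Maximum dp value is 4.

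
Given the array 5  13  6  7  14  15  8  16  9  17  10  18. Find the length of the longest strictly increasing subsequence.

Track the smallest tail for each achievable length (strict):
5 → extends → [5]
13 → extends → [5, 13]
6 → replaces 13 → [5, 6]
7 → extends → [5, 6, 7]
14 → extends → [5, 6, 7, 14]
15 → extends → [5, 6, 7, 14, 15]
8 → replaces 14 → [5, 6, 7, 8, 15]
16 → extends → [5, 6, 7, 8, 15, 16]
9 → replaces 15 → [5, 6, 7, 8, 9, 16]
17 → extends → [5, 6, 7, 8, 9, 16, 17]
10 → replaces 16 → [5, 6, 7, 8, 9, 10, 17]
18 → extends → [5, 6, 7, 8, 9, 10, 17, 18]
Eight tails, so the longest strictly increasing subsequence has length 8 (e.g. 5, 6, 7, 14, 15, 16, 17, 18).

8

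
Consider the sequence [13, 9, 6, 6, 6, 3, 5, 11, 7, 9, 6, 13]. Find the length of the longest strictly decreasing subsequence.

4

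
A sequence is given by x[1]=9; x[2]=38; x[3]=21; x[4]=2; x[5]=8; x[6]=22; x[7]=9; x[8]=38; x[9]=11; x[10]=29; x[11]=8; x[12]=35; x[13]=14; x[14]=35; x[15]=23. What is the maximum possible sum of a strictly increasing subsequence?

116

Let S[i] be the best sum of a strictly increasing subsequence ending at i:
i:       1   2   3   4   5   6   7   8   9  10  11  12  13  14  15
x[i]:    9  38  21   2   8  22   9  38  11  29   8  35  14  35  23
S:       9  47  30   2  10  52  19  90  30  81  10 116  44 116  75
Maximum is 116 (e.g. 9 + 21 + 22 + 29 + 35).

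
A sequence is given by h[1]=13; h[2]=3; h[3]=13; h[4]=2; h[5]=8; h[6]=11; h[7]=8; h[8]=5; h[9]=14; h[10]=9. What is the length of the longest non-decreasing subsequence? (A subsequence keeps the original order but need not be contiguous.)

4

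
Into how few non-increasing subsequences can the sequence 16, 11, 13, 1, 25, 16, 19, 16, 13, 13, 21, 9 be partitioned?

5

The minimum number of non-increasing subsequences covering a sequence equals the length of its longest strictly increasing subsequence.
LIS length is 5 (e.g. 11, 13, 16, 19, 21), so 5 piles are needed.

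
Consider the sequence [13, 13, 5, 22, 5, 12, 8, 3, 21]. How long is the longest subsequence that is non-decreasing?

Track the smallest tail for each achievable length (allowing ties):
13 → extends → [13]
13 → extends → [13, 13]
5 → replaces 13 → [5, 13]
22 → extends → [5, 13, 22]
5 → replaces 13 → [5, 5, 22]
12 → replaces 22 → [5, 5, 12]
8 → replaces 12 → [5, 5, 8]
3 → replaces 5 → [3, 5, 8]
21 → extends → [3, 5, 8, 21]
Four tails, so the longest non-decreasing subsequence has length 4 (e.g. 5, 5, 12, 21).

4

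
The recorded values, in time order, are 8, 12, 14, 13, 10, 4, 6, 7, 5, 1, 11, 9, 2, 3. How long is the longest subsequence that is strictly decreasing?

Negate each value so 'decreasing' becomes 'increasing', then run patience tails on the negated sequence:
-8 → extends → [-8]
-12 → replaces -8 → [-12]
-14 → replaces -12 → [-14]
-13 → extends → [-14, -13]
-10 → extends → [-14, -13, -10]
-4 → extends → [-14, -13, -10, -4]
-6 → replaces -4 → [-14, -13, -10, -6]
-7 → replaces -6 → [-14, -13, -10, -7]
-5 → extends → [-14, -13, -10, -7, -5]
-1 → extends → [-14, -13, -10, -7, -5, -1]
-11 → replaces -10 → [-14, -13, -11, -7, -5, -1]
-9 → replaces -7 → [-14, -13, -11, -9, -5, -1]
-2 → replaces -1 → [-14, -13, -11, -9, -5, -2]
-3 → replaces -2 → [-14, -13, -11, -9, -5, -3]
Six tails, so the longest strictly decreasing subsequence of the original has length 6.

6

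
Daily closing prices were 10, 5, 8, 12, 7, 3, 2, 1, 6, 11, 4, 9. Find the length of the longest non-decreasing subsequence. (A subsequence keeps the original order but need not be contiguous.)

Let dp[i] be the length of the longest such subsequence ending at index i:
i:      1  2  3  4  5  6  7  8  9 10 11 12
a[i]:  10  5  8 12  7  3  2  1  6 11  4  9
dp:     1  1  2  3  2  1  1  1  2  3  2  3
Maximum dp value is 3.

3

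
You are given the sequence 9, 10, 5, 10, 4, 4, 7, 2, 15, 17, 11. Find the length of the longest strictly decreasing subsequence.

4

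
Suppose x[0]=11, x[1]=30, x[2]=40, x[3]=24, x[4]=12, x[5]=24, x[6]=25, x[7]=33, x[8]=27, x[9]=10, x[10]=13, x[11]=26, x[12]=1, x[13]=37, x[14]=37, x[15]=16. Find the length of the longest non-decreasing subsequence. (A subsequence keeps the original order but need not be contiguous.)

7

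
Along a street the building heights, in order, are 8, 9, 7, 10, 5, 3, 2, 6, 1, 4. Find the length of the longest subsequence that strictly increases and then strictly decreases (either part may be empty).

7

inc[i] = longest strictly increasing subsequence ending at i; dec[i] = longest strictly decreasing subsequence starting at i:
i:      1  2  3  4  5  6  7  8  9 10
a[i]:   8  9  7 10  5  3  2  6  1  4
inc:    1  2  1  3  1  1  1  2  1  2
dec:    6  6  5  5  4  3  2  2  1  1
Best peak at i=2 (value 9): inc=2, dec=6, length 2+6−1 = 7.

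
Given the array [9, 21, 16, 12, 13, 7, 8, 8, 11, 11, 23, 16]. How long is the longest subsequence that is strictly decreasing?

Let dp[i] be the longest strictly decreasing subsequence ending at i:
i:      1  2  3  4  5  6  7  8  9 10 11 12
a[i]:   9 21 16 12 13  7  8  8 11 11 23 16
dp:     1  1  2  3  3  4  4  4  4  4  1  2
Maximum is 4.

4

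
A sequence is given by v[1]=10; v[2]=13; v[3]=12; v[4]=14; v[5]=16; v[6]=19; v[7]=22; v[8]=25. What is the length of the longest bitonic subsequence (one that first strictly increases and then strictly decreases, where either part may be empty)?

7

inc[i] = longest strictly increasing subsequence ending at i; dec[i] = longest strictly decreasing subsequence starting at i:
i:      1  2  3  4  5  6  7  8
v[i]:  10 13 12 14 16 19 22 25
inc:    1  2  2  3  4  5  6  7
dec:    1  2  1  1  1  1  1  1
Best peak at i=8 (value 25): inc=7, dec=1, length 7+1−1 = 7.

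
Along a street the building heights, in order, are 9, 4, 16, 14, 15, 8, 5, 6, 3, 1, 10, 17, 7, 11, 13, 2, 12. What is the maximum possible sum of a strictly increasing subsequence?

Let S[i] be the best sum of a strictly increasing subsequence ending at i:
i:      1  2  3  4  5  6  7  8  9 10 11 12 13 14 15 16 17
a[i]:   9  4 16 14 15  8  5  6  3  1 10 17  7 11 13  2 12
S:      9  4 25 23 38 12  9 15  3  1 25 55 22 36 49  3 48
Maximum is 55 (e.g. 9 + 14 + 15 + 17).

55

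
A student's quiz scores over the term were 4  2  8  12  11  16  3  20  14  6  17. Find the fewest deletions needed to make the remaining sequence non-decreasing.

6

Fewest deletions = n − (longest non-decreasing subsequence).
i:      1  2  3  4  5  6  7  8  9 10 11
a[i]:   4  2  8 12 11 16  3 20 14  6 17
dp:     1  1  2  3  3  4  2  5  4  3  5
max dp = 5, so deletions = 11 − 5 = 6.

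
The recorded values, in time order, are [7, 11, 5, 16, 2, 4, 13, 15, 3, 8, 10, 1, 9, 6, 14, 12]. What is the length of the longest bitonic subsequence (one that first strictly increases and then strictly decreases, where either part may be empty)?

inc[i] = longest strictly increasing subsequence ending at i; dec[i] = longest strictly decreasing subsequence starting at i:
i:      1  2  3  4  5  6  7  8  9 10 11 12 13 14 15 16
a[i]:   7 11  5 16  2  4 13 15  3  8 10  1  9  6 14 12
inc:    1  2  1  3  1  2  3  4  2  3  4  1  4  3  5  5
dec:    5  5  4  5  2  3  4  4  2  2  3  1  2  1  2  1
Best peak at i=4 (value 16): inc=3, dec=5, length 3+5−1 = 7.

7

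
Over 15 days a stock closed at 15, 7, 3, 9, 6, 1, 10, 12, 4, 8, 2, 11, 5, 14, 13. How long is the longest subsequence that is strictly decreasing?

5

Let dp[i] be the longest strictly decreasing subsequence ending at i:
i:      1  2  3  4  5  6  7  8  9 10 11 12 13 14 15
a[i]:  15  7  3  9  6  1 10 12  4  8  2 11  5 14 13
dp:     1  2  3  2  3  4  2  2  4  3  5  3  4  2  3
Maximum is 5.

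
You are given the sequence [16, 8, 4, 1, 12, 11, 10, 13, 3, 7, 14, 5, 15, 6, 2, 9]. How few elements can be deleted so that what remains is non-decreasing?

11

Fewest deletions = n − (longest non-decreasing subsequence).
i:      1  2  3  4  5  6  7  8  9 10 11 12 13 14 15 16
a[i]:  16  8  4  1 12 11 10 13  3  7 14  5 15  6  2  9
dp:     1  1  1  1  2  2  2  3  2  3  4  3  5  4  2  5
max dp = 5, so deletions = 16 − 5 = 11.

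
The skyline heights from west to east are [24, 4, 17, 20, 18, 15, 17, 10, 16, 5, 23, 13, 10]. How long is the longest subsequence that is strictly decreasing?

Let dp[i] be the longest strictly decreasing subsequence ending at i:
i:      1  2  3  4  5  6  7  8  9 10 11 12 13
a[i]:  24  4 17 20 18 15 17 10 16  5 23 13 10
dp:     1  2  2  2  3  4  4  5  5  6  2  6  7
Maximum is 7.

7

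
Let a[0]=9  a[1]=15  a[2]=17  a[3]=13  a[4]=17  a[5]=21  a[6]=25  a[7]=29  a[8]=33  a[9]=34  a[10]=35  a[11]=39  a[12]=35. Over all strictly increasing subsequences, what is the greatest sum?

Let S[i] be the best sum of a strictly increasing subsequence ending at i:
i:       0   1   2   3   4   5   6   7   8   9  10  11  12
a[i]:    9  15  17  13  17  21  25  29  33  34  35  39  35
S:       9  24  41  22  41  62  87 116 149 183 218 257 218
Maximum is 257 (e.g. 9 + 15 + 17 + 21 + 25 + 29 + 33 + 34 + 35 + 39).

257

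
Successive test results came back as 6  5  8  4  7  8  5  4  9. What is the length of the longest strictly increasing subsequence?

4

Let dp[i] be the length of the longest such subsequence ending at index i:
i:     1 2 3 4 5 6 7 8 9
a[i]:  6 5 8 4 7 8 5 4 9
dp:    1 1 2 1 2 3 2 1 4
Maximum dp value is 4.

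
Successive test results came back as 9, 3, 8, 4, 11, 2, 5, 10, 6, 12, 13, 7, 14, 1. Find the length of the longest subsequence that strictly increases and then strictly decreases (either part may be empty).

8

inc[i] = longest strictly increasing subsequence ending at i; dec[i] = longest strictly decreasing subsequence starting at i:
i:      1  2  3  4  5  6  7  8  9 10 11 12 13 14
a[i]:   9  3  8  4 11  2  5 10  6 12 13  7 14  1
inc:    1  1  2  2  3  1  3  4  4  5  6  5  7  1
dec:    5  3  4  3  4  2  2  3  2  3  3  2  2  1
Best peak at i=11 (value 13): inc=6, dec=3, length 6+3−1 = 8.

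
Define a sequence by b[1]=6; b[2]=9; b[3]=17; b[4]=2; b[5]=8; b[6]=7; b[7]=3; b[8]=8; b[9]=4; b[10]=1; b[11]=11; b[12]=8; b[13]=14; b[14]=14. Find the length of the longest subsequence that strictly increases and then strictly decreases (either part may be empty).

7

inc[i] = longest strictly increasing subsequence ending at i; dec[i] = longest strictly decreasing subsequence starting at i:
i:      1  2  3  4  5  6  7  8  9 10 11 12 13 14
b[i]:   6  9 17  2  8  7  3  8  4  1 11  8 14 14
inc:    1  2  3  1  2  2  2  3  3  1  4  4  5  5
dec:    3  5  5  2  4  3  2  3  2  1  2  1  1  1
Best peak at i=3 (value 17): inc=3, dec=5, length 3+5−1 = 7.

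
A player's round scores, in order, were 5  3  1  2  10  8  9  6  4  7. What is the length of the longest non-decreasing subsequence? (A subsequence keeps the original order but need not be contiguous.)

4

Track the smallest tail for each achievable length (allowing ties):
5 → extends → [5]
3 → replaces 5 → [3]
1 → replaces 3 → [1]
2 → extends → [1, 2]
10 → extends → [1, 2, 10]
8 → replaces 10 → [1, 2, 8]
9 → extends → [1, 2, 8, 9]
6 → replaces 8 → [1, 2, 6, 9]
4 → replaces 6 → [1, 2, 4, 9]
7 → replaces 9 → [1, 2, 4, 7]
Four tails, so the longest non-decreasing subsequence has length 4 (e.g. 1, 2, 8, 9).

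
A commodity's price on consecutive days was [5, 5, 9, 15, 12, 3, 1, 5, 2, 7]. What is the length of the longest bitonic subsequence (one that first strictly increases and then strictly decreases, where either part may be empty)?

6

inc[i] = longest strictly increasing subsequence ending at i; dec[i] = longest strictly decreasing subsequence starting at i:
i:      1  2  3  4  5  6  7  8  9 10
a[i]:   5  5  9 15 12  3  1  5  2  7
inc:    1  1  2  3  3  1  1  2  2  3
dec:    3  3  3  4  3  2  1  2  1  1
Best peak at i=4 (value 15): inc=3, dec=4, length 3+4−1 = 6.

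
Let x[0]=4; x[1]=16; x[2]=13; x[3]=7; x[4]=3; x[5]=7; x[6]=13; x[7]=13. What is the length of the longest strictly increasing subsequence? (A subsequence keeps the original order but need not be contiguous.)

3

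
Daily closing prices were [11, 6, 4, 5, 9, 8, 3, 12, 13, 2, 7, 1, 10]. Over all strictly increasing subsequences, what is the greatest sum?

Let S[i] be the best sum of a strictly increasing subsequence ending at i:
i:      1  2  3  4  5  6  7  8  9 10 11 12 13
a[i]:  11  6  4  5  9  8  3 12 13  2  7  1 10
S:     11  6  4  9 18 17  3 30 43  2 16  1 28
Maximum is 43 (e.g. 4 + 5 + 9 + 12 + 13).

43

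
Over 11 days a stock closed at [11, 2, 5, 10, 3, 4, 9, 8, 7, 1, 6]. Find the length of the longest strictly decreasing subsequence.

6

Negate each value so 'decreasing' becomes 'increasing', then run patience tails on the negated sequence:
-11 → extends → [-11]
-2 → extends → [-11, -2]
-5 → replaces -2 → [-11, -5]
-10 → replaces -5 → [-11, -10]
-3 → extends → [-11, -10, -3]
-4 → replaces -3 → [-11, -10, -4]
-9 → replaces -4 → [-11, -10, -9]
-8 → extends → [-11, -10, -9, -8]
-7 → extends → [-11, -10, -9, -8, -7]
-1 → extends → [-11, -10, -9, -8, -7, -1]
-6 → replaces -1 → [-11, -10, -9, -8, -7, -6]
Six tails, so the longest strictly decreasing subsequence of the original has length 6.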